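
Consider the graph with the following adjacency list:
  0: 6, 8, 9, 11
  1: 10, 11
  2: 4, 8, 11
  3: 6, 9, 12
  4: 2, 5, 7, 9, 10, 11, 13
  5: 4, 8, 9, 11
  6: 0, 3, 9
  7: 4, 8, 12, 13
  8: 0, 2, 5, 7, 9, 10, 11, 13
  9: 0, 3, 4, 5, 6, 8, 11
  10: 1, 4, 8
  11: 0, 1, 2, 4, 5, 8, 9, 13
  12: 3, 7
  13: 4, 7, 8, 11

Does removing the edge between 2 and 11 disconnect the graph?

No

After removing 2-11, the path 2-4-11 still connects them, so the edge is not a bridge.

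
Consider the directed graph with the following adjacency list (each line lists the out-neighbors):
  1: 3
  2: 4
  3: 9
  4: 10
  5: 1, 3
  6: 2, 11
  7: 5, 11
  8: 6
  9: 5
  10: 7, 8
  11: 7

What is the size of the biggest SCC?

5

{2, 4, 6, 8, 10} are all mutually reachable — one SCC of size 5.
{1, 3, 5, 9} are all mutually reachable — one SCC of size 4.
{7, 11} are all mutually reachable — one SCC of size 2.
The largest has 5 vertices.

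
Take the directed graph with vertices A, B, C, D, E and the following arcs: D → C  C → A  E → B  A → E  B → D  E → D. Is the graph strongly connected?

Yes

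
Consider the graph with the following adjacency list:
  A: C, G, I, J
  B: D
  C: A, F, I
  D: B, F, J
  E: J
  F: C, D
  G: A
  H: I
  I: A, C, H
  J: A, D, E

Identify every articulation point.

A, D, I, J

Removing A increases the component count from 1 to 2, so A is a cut vertex.
Removing D increases the component count from 1 to 2, so D is a cut vertex.
Removing I increases the component count from 1 to 2, so I is a cut vertex.
Likewise J is a cut vertex.
By contrast removing C leaves 1 component; it is not a cut vertex. No other vertex is a cut vertex either.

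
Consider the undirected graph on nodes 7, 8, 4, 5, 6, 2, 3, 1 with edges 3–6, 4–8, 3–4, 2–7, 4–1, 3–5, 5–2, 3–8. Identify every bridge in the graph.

1-4, 2-5, 2-7, 3-5, 3-6

The edges on the cycle 3-4-8-3 are not bridges since each lies on that cycle.
But removing 4–1 disconnects 4 from 1; removing 3–6 disconnects 3 from 6; removing 5–2 disconnects 5 from 2; removing 3–5 disconnects 3 from 5 — these are bridges.
In total 5 edges are bridges.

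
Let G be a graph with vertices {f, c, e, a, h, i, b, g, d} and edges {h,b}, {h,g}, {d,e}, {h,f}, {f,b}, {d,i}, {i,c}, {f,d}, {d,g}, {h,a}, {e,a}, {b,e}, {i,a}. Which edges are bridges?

c-i

The edges on the cycle h-f-d-i-a-e-b-h are not bridges since each lies on that cycle.
But removing c—i disconnects c from i — this is a bridge.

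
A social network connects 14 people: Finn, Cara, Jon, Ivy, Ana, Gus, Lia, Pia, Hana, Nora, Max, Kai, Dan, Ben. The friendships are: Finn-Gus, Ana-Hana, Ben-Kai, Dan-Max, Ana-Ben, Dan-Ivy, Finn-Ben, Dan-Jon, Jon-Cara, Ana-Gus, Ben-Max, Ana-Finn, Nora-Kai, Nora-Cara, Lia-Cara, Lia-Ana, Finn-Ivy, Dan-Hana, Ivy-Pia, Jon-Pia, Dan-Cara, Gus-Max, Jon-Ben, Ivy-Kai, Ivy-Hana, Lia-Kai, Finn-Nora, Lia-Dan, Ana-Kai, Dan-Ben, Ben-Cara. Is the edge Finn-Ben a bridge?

No

After removing Finn-Ben, the path Finn-Ana-Ben still connects them, so the edge is not a bridge.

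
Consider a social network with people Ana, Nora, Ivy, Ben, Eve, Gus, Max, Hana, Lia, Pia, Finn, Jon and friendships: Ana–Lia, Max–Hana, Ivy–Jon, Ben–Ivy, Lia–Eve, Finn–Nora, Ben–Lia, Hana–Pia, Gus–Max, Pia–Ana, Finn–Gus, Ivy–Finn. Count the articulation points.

3

Removing Ivy increases the component count from 1 to 2, so Ivy is a cut vertex.
Removing Lia increases the component count from 1 to 2, so Lia is a cut vertex.
Removing Finn increases the component count from 1 to 2, so Finn is a cut vertex.
By contrast removing Eve leaves 1 component; it is not a cut vertex. No other vertex is a cut vertex either.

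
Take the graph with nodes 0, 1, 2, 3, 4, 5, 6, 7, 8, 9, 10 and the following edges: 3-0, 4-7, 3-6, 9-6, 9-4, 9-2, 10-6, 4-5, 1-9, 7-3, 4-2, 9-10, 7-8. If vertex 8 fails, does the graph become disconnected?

No

Deleting 8 leaves 1 component (was 1), so 8 is not a cut vertex.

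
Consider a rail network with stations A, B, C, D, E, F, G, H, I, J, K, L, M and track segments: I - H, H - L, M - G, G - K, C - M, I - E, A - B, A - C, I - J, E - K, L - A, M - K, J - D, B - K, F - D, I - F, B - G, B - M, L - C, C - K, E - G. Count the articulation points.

Removing I increases the component count from 1 to 2, so I is a cut vertex.
By contrast removing E leaves 1 component; it is not a cut vertex. No other vertex is a cut vertex either.

1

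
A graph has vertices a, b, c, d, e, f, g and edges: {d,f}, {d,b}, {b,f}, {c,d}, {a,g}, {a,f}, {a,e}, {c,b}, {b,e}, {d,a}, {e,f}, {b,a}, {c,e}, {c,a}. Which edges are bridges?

The edges on the cycle b-a-f-b are not bridges since each lies on that cycle.
But removing g–a disconnects g from a — this is a bridge.

a-g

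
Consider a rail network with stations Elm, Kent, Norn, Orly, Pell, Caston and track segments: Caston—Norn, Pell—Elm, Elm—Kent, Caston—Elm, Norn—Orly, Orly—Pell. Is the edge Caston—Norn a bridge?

No

After removing Caston—Norn, the path Caston-Elm-Pell-Orly-Norn still connects them, so the edge is not a bridge.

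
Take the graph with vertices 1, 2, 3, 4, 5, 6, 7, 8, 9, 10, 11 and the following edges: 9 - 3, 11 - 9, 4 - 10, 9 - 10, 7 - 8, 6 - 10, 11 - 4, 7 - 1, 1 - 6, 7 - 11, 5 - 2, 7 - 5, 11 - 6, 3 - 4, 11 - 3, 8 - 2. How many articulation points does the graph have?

Removing 7 increases the component count from 1 to 2, so 7 is a cut vertex.
By contrast removing 1 leaves 1 component; it is not a cut vertex. No other vertex is a cut vertex either.

1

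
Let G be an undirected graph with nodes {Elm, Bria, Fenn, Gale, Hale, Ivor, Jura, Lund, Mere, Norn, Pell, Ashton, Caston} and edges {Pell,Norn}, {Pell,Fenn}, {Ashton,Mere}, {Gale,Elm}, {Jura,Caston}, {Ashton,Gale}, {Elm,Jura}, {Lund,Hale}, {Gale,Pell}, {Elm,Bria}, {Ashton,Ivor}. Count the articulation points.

5

Removing Elm increases the component count from 2 to 4, so Elm is a cut vertex.
Removing Gale increases the component count from 2 to 4, so Gale is a cut vertex.
Removing Jura increases the component count from 2 to 3, so Jura is a cut vertex.
Likewise Pell, Ashton are cut vertices.
By contrast removing Mere leaves 2 components; it is not a cut vertex. No other vertex is a cut vertex either.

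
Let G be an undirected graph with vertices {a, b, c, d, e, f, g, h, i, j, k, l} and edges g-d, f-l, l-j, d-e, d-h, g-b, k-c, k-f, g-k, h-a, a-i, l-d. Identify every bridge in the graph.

The edges on the cycle g-k-f-l-d-g are not bridges since each lies on that cycle.
But removing k-c disconnects k from c; removing d-h disconnects d from h; removing l-j disconnects l from j; removing a-h disconnects a from h — these are bridges.
In total 7 edges are bridges.

a-h, a-i, b-g, c-k, d-e, d-h, j-l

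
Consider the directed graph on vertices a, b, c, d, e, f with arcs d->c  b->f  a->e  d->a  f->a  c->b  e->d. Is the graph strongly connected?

From b we can reach every vertex (a, b, c, d, e, f), and every vertex can reach b (a, b, c, d, e, f). So the whole graph is one strongly connected component.

Yes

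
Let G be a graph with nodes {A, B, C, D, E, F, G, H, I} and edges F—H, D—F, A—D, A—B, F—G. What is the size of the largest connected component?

C is isolated — a component by itself.
E is isolated — a component by itself.
I is isolated — a component by itself.
Starting from A we can reach A, B, D, F, G, H. That is one component of size 6.
The largest has 6 vertices.

6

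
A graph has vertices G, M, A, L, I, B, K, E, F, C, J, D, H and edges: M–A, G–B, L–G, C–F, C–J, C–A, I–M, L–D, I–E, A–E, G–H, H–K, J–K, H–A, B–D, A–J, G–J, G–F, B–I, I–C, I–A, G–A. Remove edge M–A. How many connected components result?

M and A are still connected via M-I-A, so the component count stays at 1.

1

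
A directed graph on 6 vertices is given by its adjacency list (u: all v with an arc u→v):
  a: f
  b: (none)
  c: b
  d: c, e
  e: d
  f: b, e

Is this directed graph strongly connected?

There is no directed path from e to f, so the graph is not strongly connected.

No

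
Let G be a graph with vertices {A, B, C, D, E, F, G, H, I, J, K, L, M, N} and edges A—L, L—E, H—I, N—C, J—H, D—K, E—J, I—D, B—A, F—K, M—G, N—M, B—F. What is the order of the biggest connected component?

10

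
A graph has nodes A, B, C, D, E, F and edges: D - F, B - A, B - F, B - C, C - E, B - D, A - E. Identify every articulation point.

Removing B increases the component count from 1 to 2, so B is a cut vertex.
By contrast removing C leaves 1 component; it is not a cut vertex. No other vertex is a cut vertex either.

B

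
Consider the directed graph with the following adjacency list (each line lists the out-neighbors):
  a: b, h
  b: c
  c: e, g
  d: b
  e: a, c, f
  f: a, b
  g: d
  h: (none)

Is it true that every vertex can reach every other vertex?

There is no directed path from h to a, so the graph is not strongly connected.

No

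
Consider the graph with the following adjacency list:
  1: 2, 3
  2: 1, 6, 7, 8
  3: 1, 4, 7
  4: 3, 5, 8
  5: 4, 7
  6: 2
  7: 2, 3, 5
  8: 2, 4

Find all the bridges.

2-6

The edges on the cycle 7-3-4-5-7 are not bridges since each lies on that cycle.
But removing 2-6 disconnects 2 from 6 — this is a bridge.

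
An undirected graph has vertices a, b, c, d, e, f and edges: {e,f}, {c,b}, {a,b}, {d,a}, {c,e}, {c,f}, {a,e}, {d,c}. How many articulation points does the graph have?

0

Removing a, for instance, still leaves 1 component. No single vertex removal increases the component count — the graph has no articulation points.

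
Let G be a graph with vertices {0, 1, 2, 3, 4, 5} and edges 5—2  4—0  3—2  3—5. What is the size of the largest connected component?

3

1 is isolated — a component by itself.
Starting from 0 we can reach 0, 4. That is one component of size 2.
Starting from 2 we can reach 2, 3, 5. That is one component of size 3.
The largest has 3 vertices.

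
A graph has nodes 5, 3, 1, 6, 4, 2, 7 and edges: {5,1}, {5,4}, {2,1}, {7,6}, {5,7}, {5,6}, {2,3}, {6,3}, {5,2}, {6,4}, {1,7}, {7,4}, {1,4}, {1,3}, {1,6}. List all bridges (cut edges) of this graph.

none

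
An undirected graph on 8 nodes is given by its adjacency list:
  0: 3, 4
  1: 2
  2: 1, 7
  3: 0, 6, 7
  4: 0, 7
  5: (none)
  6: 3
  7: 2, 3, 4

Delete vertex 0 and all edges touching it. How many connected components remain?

With 0 gone, the remaining components are: {5}; {1, 2, 3, 4, 6, 7}.
That is 2 components.

2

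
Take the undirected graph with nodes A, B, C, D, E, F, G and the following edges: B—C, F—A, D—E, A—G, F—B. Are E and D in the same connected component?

Yes

From E we can reach D, E, which includes D.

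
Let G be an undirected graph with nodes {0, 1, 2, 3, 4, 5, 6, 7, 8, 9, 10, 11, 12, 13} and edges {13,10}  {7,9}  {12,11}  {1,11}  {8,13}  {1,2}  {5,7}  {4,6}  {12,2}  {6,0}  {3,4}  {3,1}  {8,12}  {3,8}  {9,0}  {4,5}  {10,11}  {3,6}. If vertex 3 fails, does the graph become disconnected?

Deleting 3 raises the number of components from 1 to 2, so 3 is a cut vertex.

Yes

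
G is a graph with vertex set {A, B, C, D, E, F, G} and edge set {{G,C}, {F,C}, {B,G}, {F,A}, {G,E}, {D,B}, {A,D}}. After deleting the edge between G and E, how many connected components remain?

Before removal there is 1 component.
G—E is a bridge — removing it separates G's side from E's side.
After removal: 2 components.

2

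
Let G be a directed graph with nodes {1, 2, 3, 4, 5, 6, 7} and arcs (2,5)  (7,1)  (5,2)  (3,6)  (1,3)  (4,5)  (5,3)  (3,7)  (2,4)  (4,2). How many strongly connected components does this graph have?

3

{1, 3, 7} are all mutually reachable — one SCC of size 3.
{2, 4, 5} are all mutually reachable — one SCC of size 3.
{6} is an SCC by itself.
That gives 3 strongly connected components.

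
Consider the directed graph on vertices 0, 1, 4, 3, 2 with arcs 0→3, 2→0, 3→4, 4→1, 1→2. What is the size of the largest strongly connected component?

{0, 1, 2, 3, 4} are all mutually reachable — one SCC of size 5.
The largest has 5 vertices.

5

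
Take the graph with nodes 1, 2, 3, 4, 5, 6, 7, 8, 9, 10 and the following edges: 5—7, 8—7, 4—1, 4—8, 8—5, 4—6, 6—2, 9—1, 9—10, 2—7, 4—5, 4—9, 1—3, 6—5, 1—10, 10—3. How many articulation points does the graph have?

Removing 4 increases the component count from 1 to 2, so 4 is a cut vertex.
By contrast removing 9 leaves 1 component; it is not a cut vertex. No other vertex is a cut vertex either.

1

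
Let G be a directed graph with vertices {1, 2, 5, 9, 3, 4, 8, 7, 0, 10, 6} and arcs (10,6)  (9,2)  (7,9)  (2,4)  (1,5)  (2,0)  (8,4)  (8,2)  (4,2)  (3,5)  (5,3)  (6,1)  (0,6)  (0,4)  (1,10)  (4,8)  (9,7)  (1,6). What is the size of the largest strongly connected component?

{0, 2, 4, 8} are all mutually reachable — one SCC of size 4.
{1, 6, 10} are all mutually reachable — one SCC of size 3.
{3, 5} are all mutually reachable — one SCC of size 2.
{7, 9} are all mutually reachable — one SCC of size 2.
The largest has 4 vertices.

4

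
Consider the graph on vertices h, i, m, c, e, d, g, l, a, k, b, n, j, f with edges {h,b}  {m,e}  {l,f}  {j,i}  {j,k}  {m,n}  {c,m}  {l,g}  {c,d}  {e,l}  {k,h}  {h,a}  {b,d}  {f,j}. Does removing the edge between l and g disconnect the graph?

Yes

Removing l-g leaves no path between l and g: the component count goes from 1 to 2. So it is a bridge.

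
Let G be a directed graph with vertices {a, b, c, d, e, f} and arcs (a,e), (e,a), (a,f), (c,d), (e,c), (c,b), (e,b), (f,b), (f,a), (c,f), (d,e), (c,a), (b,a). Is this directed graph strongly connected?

Yes

From d we can reach every vertex (a, b, c, d, e, f), and every vertex can reach d (a, b, c, d, e, f). So the whole graph is one strongly connected component.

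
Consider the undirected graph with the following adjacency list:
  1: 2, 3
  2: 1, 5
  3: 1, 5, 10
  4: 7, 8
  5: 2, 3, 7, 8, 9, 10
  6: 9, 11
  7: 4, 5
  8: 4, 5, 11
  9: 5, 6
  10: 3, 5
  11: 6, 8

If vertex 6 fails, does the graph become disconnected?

No

Deleting 6 leaves 1 component (was 1) (its neighbors 9, 11 remain connected to each other), so 6 is not a cut vertex.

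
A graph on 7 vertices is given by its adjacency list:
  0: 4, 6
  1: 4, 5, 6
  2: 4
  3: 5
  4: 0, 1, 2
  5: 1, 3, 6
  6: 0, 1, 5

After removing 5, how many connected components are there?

With 5 gone, the remaining components are: {3}; {0, 1, 2, 4, 6}.
That is 2 components.

2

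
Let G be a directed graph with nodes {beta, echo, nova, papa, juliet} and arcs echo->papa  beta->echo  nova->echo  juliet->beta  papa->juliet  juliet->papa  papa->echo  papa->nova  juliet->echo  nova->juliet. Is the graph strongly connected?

From beta we can reach every vertex (beta, echo, nova, papa, juliet), and every vertex can reach beta (beta, echo, nova, papa, juliet). So the whole graph is one strongly connected component.

Yes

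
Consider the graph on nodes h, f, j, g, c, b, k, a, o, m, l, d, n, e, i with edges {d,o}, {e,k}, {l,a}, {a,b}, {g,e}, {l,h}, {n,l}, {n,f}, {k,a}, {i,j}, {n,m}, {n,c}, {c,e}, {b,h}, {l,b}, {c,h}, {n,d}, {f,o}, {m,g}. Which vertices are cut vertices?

n

Removing n increases the component count from 2 to 3, so n is a cut vertex.
By contrast removing k leaves 2 components; it is not a cut vertex. No other vertex is a cut vertex either.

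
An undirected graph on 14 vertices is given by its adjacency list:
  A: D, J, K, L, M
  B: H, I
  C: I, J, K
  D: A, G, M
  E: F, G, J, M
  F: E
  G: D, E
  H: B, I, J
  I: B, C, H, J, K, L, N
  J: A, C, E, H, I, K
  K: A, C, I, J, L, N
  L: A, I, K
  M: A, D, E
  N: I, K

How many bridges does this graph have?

The edges on the cycle I-H-B-I are not bridges since each lies on that cycle.
But removing E-F disconnects E from F — this is a bridge.

1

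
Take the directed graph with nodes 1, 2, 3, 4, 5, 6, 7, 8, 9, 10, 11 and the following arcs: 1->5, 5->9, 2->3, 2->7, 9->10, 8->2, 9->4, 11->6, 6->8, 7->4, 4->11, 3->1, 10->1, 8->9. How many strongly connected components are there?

1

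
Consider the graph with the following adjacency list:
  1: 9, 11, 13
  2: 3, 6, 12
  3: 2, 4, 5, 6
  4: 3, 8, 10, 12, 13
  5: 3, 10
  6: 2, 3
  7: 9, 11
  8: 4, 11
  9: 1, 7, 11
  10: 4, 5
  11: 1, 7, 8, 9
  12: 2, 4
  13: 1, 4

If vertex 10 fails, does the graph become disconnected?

No

Deleting 10 leaves 1 component (was 1) (its neighbors 4, 5 remain connected to each other), so 10 is not a cut vertex.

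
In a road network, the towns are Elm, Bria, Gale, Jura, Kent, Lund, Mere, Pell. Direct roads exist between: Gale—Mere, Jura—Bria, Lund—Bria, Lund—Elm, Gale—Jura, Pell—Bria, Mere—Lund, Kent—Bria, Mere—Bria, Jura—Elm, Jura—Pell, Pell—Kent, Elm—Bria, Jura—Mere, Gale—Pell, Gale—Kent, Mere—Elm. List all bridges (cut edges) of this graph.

The edges on the cycle Jura-Mere-Lund-Elm-Bria-Jura are not bridges since each lies on that cycle.
Every edge lies on some cycle, so there are no bridges.

none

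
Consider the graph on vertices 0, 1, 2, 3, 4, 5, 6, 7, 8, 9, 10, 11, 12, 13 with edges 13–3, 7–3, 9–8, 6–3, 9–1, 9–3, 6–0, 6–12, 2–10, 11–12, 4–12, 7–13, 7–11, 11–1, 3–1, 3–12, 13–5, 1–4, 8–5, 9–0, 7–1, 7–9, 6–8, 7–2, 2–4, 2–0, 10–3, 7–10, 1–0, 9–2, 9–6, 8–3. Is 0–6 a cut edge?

No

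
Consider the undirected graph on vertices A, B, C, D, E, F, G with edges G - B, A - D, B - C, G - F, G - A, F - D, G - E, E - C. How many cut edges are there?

0

The edges on the cycle G-B-C-E-G are not bridges since each lies on that cycle.
Every edge lies on some cycle, so there are no bridges.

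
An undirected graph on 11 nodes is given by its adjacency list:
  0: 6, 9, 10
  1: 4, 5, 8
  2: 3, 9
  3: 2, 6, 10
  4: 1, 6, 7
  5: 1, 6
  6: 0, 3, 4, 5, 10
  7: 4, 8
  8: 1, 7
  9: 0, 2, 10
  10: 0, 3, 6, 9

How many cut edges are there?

0

The edges on the cycle 6-10-3-6 are not bridges since each lies on that cycle.
Every edge lies on some cycle, so there are no bridges.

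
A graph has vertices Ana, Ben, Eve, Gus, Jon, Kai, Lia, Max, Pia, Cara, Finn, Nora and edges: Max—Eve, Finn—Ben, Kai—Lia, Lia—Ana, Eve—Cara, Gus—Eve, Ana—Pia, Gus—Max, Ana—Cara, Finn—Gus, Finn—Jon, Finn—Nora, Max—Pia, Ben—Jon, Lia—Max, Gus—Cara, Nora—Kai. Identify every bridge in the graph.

The edges on the cycle Finn-Ben-Jon-Finn are not bridges since each lies on that cycle.
Every edge lies on some cycle, so there are no bridges.

none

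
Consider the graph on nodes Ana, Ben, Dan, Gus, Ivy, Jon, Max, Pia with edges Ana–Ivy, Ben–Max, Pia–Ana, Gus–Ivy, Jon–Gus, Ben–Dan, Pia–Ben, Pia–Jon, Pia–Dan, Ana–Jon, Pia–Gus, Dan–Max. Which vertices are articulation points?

Removing Pia increases the component count from 1 to 2, so Pia is a cut vertex.
By contrast removing Jon leaves 1 component; it is not a cut vertex. No other vertex is a cut vertex either.

Pia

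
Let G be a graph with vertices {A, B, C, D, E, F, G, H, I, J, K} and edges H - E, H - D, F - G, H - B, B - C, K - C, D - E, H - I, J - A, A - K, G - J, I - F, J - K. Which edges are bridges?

none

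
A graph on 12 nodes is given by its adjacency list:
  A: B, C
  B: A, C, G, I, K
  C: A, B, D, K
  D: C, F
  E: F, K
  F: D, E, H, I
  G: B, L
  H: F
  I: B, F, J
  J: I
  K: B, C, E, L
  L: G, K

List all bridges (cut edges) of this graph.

F-H, I-J

The edges on the cycle C-B-G-L-K-C are not bridges since each lies on that cycle.
But removing F-H disconnects F from H; removing I-J disconnects I from J — these are bridges.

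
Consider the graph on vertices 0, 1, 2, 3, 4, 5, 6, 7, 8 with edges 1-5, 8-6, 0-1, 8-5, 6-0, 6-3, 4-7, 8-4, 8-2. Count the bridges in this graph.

The edges on the cycle 8-6-0-1-5-8 are not bridges since each lies on that cycle.
But removing 6-3 disconnects 6 from 3; removing 7-4 disconnects 7 from 4; removing 8-4 disconnects 8 from 4; removing 8-2 disconnects 8 from 2 — these are bridges.
That makes 4 bridges.

4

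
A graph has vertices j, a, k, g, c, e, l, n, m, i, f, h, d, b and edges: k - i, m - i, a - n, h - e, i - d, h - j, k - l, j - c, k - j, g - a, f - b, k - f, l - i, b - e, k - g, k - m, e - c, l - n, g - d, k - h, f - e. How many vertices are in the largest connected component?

Starting from a we can reach a, b, c, d, e, f, g, h, i, j, k, l, m, n. That is one component of size 14.
The largest has 14 vertices.

14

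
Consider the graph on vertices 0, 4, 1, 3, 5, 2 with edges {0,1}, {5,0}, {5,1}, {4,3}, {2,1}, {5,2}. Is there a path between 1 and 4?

The component containing 1 is {0, 1, 2, 5}, and 4 is not in it.

No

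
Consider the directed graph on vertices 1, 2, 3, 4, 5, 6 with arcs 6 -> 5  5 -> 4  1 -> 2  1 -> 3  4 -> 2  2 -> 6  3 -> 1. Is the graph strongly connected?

No

There is no directed path from 2 to 1, so the graph is not strongly connected.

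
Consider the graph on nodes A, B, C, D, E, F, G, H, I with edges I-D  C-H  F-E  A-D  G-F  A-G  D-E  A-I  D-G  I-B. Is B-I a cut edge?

Yes

Removing B-I leaves no path between B and I: the component count goes from 2 to 3. So it is a bridge.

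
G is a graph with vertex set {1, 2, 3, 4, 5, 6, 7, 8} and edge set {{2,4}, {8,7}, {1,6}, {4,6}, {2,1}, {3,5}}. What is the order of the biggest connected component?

Starting from 7 we can reach 7, 8. That is one component of size 2.
Starting from 3 we can reach 3, 5. That is one component of size 2.
Starting from 1 we can reach 1, 2, 4, 6. That is one component of size 4.
The largest has 4 vertices.

4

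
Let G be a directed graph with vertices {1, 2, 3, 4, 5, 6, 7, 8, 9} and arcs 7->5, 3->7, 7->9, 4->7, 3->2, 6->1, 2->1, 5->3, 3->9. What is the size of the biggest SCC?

{3, 5, 7} are all mutually reachable — one SCC of size 3.
{4} is an SCC by itself.
{6} is an SCC by itself.
{2} is an SCC by itself.
{1} is an SCC by itself.
(and 2 more singleton SCCs)
The largest has 3 vertices.

3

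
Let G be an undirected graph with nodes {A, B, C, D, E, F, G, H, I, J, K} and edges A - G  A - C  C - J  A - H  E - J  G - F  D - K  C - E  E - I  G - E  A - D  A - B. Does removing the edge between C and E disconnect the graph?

No

After removing C - E, the path C-J-E still connects them, so the edge is not a bridge.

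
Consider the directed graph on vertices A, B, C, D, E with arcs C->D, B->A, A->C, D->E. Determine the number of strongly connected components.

{C} is an SCC by itself.
{A} is an SCC by itself.
{D} is an SCC by itself.
{B} is an SCC by itself.
{E} is an SCC by itself.
That gives 5 strongly connected components.

5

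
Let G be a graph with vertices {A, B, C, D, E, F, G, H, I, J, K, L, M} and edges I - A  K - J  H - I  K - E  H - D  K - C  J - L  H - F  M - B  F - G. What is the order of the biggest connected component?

6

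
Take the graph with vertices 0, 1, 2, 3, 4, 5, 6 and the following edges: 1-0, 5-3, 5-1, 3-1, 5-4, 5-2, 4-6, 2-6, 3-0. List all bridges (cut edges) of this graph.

The edges on the cycle 5-2-6-4-5 are not bridges since each lies on that cycle.
Every edge lies on some cycle, so there are no bridges.

none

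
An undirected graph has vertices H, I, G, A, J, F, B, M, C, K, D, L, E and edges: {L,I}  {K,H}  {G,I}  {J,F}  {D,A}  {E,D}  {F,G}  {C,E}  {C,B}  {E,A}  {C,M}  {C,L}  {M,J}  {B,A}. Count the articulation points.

Removing C increases the component count from 2 to 3, so C is a cut vertex.
By contrast removing J leaves 2 components; it is not a cut vertex. No other vertex is a cut vertex either.

1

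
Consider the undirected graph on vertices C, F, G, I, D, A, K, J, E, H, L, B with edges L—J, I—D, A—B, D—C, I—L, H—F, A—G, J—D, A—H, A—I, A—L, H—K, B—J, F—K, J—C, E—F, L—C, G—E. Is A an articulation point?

Deleting A raises the number of components from 1 to 2, so A is a cut vertex.

Yes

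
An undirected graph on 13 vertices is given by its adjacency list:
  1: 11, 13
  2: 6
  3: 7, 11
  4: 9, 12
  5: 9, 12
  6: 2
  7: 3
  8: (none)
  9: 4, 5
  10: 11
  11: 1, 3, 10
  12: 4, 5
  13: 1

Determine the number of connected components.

4

8 is isolated — a component by itself.
Starting from 2 we can reach 2, 6. That is one component of size 2.
Starting from 4 we can reach 4, 5, 9, 12. That is one component of size 4.
Starting from 1 we can reach 1, 3, 7, 10, 11, 13. That is one component of size 6.
Total: 4 components.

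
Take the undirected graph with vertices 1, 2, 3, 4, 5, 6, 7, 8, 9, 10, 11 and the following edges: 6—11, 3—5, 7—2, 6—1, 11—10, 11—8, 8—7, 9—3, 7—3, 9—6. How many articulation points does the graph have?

4

Removing 3 increases the component count from 2 to 3, so 3 is a cut vertex.
Removing 6 increases the component count from 2 to 3, so 6 is a cut vertex.
Removing 7 increases the component count from 2 to 3, so 7 is a cut vertex.
Likewise 11 is a cut vertex.
By contrast removing 10 leaves 2 components; it is not a cut vertex. No other vertex is a cut vertex either.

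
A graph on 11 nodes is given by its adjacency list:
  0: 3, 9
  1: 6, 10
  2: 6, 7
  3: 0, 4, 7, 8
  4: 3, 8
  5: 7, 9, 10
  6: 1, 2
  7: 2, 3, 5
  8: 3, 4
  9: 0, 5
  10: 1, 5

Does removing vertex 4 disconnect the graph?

Deleting 4 leaves 1 component (was 1) (its neighbors 3, 8 remain connected to each other), so 4 is not a cut vertex.

No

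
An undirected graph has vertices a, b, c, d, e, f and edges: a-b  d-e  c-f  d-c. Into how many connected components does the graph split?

Starting from a we can reach a, b. That is one component of size 2.
Starting from c we can reach c, d, e, f. That is one component of size 4.
Total: 2 components.

2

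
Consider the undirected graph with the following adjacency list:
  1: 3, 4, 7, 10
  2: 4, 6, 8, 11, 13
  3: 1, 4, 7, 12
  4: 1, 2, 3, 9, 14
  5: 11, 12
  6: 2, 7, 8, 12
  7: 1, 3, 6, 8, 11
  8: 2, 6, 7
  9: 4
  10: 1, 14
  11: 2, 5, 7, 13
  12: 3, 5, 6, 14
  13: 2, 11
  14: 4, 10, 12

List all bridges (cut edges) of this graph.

4-9

The edges on the cycle 10-1-7-11-5-12-6-8-2-4-14-10 are not bridges since each lies on that cycle.
But removing 4-9 disconnects 4 from 9 — this is a bridge.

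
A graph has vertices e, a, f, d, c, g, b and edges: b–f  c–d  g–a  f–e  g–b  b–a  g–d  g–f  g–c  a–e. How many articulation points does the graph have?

1

Removing g increases the component count from 1 to 2, so g is a cut vertex.
By contrast removing e leaves 1 component; it is not a cut vertex. No other vertex is a cut vertex either.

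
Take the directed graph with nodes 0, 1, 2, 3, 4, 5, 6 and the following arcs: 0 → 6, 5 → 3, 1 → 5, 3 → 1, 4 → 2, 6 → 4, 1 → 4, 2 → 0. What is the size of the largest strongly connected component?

{0, 2, 4, 6} are all mutually reachable — one SCC of size 4.
{1, 3, 5} are all mutually reachable — one SCC of size 3.
The largest has 4 vertices.

4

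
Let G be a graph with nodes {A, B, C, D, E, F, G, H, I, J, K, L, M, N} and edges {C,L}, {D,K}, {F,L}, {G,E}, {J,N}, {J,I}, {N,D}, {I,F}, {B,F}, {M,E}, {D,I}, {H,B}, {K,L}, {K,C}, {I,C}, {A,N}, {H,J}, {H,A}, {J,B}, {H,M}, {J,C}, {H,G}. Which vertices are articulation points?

H

Removing H increases the component count from 1 to 2, so H is a cut vertex.
By contrast removing G leaves 1 component; it is not a cut vertex. No other vertex is a cut vertex either.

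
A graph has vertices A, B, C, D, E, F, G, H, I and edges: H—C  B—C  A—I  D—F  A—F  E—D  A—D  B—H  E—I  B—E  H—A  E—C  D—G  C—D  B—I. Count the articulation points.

1

Removing D increases the component count from 1 to 2, so D is a cut vertex.
By contrast removing G leaves 1 component; it is not a cut vertex. No other vertex is a cut vertex either.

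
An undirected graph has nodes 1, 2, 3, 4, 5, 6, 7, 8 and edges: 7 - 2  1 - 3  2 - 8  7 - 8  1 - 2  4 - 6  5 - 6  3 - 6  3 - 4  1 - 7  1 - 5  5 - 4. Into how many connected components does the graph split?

1

Starting from 1 we can reach 1, 2, 3, 4, 5, 6, 7, 8. That is one component of size 8.
Total: 1 component.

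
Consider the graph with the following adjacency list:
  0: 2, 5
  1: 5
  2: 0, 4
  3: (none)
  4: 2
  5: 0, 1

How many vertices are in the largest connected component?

5

3 is isolated — a component by itself.
Starting from 0 we can reach 0, 1, 2, 4, 5. That is one component of size 5.
The largest has 5 vertices.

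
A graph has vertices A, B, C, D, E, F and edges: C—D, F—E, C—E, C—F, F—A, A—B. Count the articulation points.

3

Removing A increases the component count from 1 to 2, so A is a cut vertex.
Removing C increases the component count from 1 to 2, so C is a cut vertex.
Removing F increases the component count from 1 to 2, so F is a cut vertex.
By contrast removing B leaves 1 component; it is not a cut vertex. No other vertex is a cut vertex either.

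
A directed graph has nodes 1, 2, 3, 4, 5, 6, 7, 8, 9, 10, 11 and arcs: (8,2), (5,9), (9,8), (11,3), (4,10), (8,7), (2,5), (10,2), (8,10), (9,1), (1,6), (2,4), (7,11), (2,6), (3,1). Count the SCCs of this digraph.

{2, 4, 5, 8, 9, 10} are all mutually reachable — one SCC of size 6.
{7} is an SCC by itself.
{11} is an SCC by itself.
{3} is an SCC by itself.
{1} is an SCC by itself.
(and 1 more singleton SCC)
That gives 6 strongly connected components.

6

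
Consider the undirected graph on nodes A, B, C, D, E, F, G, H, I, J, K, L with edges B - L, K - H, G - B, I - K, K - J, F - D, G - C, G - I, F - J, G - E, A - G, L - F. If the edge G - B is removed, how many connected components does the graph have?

1

G and B are still connected via G-I-K-J-F-L-B, so the component count stays at 1.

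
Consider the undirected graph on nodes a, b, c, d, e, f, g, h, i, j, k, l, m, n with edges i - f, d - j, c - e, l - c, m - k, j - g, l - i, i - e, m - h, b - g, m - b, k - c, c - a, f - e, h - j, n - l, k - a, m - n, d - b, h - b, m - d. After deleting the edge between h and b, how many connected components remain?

h and b are still connected via h-m-b, so the component count stays at 1.

1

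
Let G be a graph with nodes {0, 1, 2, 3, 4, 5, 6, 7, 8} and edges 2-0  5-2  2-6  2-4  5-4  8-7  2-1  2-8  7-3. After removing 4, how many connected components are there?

1

With 4 gone, the remaining components are: {0, 1, 2, 3, 5, 6, 7, 8}.
That is 1 component.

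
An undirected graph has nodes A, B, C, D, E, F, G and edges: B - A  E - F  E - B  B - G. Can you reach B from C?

The component containing C is {C}, and B is not in it.

No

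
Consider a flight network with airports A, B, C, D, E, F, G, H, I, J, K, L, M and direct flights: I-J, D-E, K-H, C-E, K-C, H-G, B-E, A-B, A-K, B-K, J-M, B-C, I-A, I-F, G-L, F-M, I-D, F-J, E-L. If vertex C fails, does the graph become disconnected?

Deleting C leaves 1 component (was 1) (its neighbors B, E, K remain connected to each other), so C is not a cut vertex.

No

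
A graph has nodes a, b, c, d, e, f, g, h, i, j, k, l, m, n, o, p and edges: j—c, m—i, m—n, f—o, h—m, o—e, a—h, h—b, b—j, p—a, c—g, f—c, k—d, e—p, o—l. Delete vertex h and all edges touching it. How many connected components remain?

With h gone, the remaining components are: {d, k}; {i, m, n}; {a, b, c, e, f, g, j, l, o, p}.
That is 3 components.

3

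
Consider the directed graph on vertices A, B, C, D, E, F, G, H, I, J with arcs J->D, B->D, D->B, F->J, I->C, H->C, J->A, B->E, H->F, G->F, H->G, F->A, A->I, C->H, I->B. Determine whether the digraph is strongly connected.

No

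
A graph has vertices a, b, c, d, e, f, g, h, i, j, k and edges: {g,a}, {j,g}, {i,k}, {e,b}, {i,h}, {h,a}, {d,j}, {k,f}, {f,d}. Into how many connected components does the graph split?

3

c is isolated — a component by itself.
Starting from b we can reach b, e. That is one component of size 2.
Starting from a we can reach a, d, f, g, h, i, j, k. That is one component of size 8.
Total: 3 components.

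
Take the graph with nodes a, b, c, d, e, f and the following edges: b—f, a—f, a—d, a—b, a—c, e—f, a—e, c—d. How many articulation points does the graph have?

Removing a increases the component count from 1 to 2, so a is a cut vertex.
By contrast removing d leaves 1 component; it is not a cut vertex. No other vertex is a cut vertex either.

1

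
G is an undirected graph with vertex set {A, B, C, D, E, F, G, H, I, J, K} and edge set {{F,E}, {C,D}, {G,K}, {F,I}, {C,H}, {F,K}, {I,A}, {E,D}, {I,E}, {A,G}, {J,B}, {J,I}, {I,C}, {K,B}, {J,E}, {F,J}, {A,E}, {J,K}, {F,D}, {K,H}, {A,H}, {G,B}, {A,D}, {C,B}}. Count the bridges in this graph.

0

The edges on the cycle F-J-I-F are not bridges since each lies on that cycle.
Every edge lies on some cycle, so there are no bridges.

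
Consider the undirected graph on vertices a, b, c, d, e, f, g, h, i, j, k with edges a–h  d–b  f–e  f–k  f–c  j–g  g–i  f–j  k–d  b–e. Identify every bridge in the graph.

a-h, c-f, f-j, g-i, g-j

The edges on the cycle f-k-d-b-e-f are not bridges since each lies on that cycle.
But removing f–c disconnects f from c; removing a–h disconnects a from h; removing i–g disconnects i from g; removing f–j disconnects f from j — these are bridges.
In total 5 edges are bridges.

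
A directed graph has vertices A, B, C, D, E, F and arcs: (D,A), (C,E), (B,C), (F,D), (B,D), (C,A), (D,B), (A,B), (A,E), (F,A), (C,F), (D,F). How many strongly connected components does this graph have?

2

{A, B, C, D, F} are all mutually reachable — one SCC of size 5.
{E} is an SCC by itself.
That gives 2 strongly connected components.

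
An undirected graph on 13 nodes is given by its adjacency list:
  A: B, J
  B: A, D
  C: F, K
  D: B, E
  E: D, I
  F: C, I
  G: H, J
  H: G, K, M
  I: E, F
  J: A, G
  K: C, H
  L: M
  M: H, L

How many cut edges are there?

2

The edges on the cycle D-B-A-J-G-H-K-C-F-I-E-D are not bridges since each lies on that cycle.
But removing M-H disconnects M from H; removing M-L disconnects M from L — these are bridges.
That makes 2 bridges.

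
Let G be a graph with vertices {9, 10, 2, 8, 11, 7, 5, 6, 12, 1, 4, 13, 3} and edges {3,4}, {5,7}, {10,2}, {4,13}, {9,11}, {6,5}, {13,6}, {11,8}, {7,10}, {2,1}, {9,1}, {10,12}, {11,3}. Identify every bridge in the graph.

The edges on the cycle 9-11-3-4-13-6-5-7-10-2-1-9 are not bridges since each lies on that cycle.
But removing 11—8 disconnects 11 from 8; removing 10—12 disconnects 10 from 12 — these are bridges.

10-12, 11-8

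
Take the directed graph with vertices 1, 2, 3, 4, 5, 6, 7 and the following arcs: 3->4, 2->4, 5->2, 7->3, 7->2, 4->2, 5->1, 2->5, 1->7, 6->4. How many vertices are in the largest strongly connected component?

6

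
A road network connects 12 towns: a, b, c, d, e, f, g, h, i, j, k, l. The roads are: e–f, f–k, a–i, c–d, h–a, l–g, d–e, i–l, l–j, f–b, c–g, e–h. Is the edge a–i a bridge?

No

After removing a–i, the path a-h-e-d-c-g-l-i still connects them, so the edge is not a bridge.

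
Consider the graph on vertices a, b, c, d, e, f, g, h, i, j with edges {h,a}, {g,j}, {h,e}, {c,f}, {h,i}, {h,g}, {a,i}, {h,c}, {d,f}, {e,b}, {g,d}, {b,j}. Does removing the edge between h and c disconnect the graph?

After removing h–c, the path h-g-d-f-c still connects them, so the edge is not a bridge.

No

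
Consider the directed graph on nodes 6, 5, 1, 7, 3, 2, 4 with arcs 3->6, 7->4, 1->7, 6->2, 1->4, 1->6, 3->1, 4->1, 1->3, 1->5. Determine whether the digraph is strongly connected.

No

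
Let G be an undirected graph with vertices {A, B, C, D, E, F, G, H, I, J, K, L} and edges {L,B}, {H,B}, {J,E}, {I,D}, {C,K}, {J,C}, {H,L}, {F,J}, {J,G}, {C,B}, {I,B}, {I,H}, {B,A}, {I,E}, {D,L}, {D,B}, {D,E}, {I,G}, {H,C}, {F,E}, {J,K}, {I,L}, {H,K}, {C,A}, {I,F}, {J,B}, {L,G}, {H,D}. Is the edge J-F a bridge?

No

After removing J-F, the path J-E-F still connects them, so the edge is not a bridge.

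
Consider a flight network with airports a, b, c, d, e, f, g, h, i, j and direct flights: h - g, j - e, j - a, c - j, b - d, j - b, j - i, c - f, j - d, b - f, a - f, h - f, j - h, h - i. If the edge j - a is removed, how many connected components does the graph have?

1

j and a are still connected via j-c-f-a, so the component count stays at 1.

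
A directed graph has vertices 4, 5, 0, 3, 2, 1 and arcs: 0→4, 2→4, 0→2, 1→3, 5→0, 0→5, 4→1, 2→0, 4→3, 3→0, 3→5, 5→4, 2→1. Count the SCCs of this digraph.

{0, 1, 2, 3, 4, 5} are all mutually reachable — one SCC of size 6.
That gives 1 strongly connected component.

1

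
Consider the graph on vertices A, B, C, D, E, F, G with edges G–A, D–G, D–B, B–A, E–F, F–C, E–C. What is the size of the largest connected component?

4

Starting from C we can reach C, E, F. That is one component of size 3.
Starting from A we can reach A, B, D, G. That is one component of size 4.
The largest has 4 vertices.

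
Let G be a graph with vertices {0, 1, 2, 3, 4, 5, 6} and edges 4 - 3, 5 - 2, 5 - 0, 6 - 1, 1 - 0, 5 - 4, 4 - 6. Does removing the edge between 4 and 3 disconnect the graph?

Yes

Removing 4 - 3 leaves no path between 4 and 3: the component count goes from 1 to 2. So it is a bridge.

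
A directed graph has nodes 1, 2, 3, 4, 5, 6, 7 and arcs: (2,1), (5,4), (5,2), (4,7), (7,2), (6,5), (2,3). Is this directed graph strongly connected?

There is no directed path from 5 to 6, so the graph is not strongly connected.

No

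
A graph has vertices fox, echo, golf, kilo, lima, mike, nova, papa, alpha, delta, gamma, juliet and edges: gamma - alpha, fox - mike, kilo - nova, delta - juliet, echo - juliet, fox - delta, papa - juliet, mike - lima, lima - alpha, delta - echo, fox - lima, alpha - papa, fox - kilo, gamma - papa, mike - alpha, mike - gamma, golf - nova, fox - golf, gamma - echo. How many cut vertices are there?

1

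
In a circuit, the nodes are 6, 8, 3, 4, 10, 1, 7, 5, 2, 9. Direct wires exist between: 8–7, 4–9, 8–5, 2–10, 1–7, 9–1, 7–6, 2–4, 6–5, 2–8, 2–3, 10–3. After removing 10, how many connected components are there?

1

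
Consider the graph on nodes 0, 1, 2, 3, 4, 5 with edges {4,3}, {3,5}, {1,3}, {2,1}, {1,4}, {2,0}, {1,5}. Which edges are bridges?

0-2, 1-2

The edges on the cycle 1-4-3-5-1 are not bridges since each lies on that cycle.
But removing 0–2 disconnects 0 from 2; removing 1–2 disconnects 1 from 2 — these are bridges.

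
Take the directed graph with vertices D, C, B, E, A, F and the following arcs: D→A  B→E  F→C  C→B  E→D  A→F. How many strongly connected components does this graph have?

{A, B, C, D, E, F} are all mutually reachable — one SCC of size 6.
That gives 1 strongly connected component.

1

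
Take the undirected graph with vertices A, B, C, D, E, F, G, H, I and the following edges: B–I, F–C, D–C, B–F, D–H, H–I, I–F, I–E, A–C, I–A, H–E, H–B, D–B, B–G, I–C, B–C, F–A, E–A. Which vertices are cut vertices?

B

Removing B increases the component count from 1 to 2, so B is a cut vertex.
By contrast removing G leaves 1 component; it is not a cut vertex. No other vertex is a cut vertex either.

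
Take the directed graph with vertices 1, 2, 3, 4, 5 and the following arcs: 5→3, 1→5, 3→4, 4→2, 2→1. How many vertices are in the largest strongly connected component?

5

{1, 2, 3, 4, 5} are all mutually reachable — one SCC of size 5.
The largest has 5 vertices.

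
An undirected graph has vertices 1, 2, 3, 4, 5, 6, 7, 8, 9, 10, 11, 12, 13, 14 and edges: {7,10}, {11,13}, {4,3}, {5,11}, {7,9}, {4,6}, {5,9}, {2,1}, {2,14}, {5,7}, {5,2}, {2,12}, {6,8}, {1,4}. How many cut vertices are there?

Removing 1 increases the component count from 1 to 2, so 1 is a cut vertex.
Removing 2 increases the component count from 1 to 4, so 2 is a cut vertex.
Removing 4 increases the component count from 1 to 3, so 4 is a cut vertex.
Likewise 5, 6, 7, 11 are cut vertices.
By contrast removing 3 leaves 1 component; it is not a cut vertex. No other vertex is a cut vertex either.

7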